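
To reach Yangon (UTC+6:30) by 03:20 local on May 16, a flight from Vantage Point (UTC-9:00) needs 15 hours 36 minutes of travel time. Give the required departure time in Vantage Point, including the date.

20:14 on May 14

Target arrival in UTC: 03:20 − 6:30 = 20:50 on May 15.
Subtract 15 hours and 36 minutes → departure 05:14 UTC on May 15.
Vantage Point is UTC−9:00: 05:14 − 9:00 = 20:14 on May 14.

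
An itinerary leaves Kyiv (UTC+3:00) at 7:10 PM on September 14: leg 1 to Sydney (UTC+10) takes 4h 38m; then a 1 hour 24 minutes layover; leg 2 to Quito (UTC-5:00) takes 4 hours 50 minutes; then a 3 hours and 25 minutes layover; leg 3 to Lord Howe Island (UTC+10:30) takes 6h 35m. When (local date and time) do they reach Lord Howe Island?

11:32 PM on Sep 15

Convert departure to UTC: 7:10 PM − 3:00 = 4:10 PM UTC on Sep 14.
Add 4 hours and 38 minutes leg 1 → 8:48 PM UTC.
Add 1 hour 24 minutes layover in Sydney → 10:12 PM UTC.
Add 4 hours and 50 minutes leg 2 → 3:02 AM UTC (Sep 15).
Add 3 hours 25 minutes layover in Quito → 6:27 AM UTC.
Add 6 hours 35 minutes leg 3 → 1:02 PM UTC.
Lord Howe Island is UTC+10:30, so local arrival = 1:02 PM + 10:30 = 11:32 PM on Sep 15.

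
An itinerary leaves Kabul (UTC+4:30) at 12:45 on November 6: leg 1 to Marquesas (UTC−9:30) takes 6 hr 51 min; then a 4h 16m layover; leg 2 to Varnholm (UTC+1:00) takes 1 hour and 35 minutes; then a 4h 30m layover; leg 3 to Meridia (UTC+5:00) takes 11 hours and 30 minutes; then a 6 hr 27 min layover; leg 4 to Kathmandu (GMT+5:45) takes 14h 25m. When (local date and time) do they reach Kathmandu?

Convert departure to UTC: 12:45 − 4:30 = 08:15 UTC on Nov 6.
Add 6 hours 51 minutes leg 1 → 15:06 UTC.
Add 4 hours 16 minutes layover in Marquesas → 19:22 UTC.
Add 1 hour and 35 minutes leg 2 → 20:57 UTC.
Add 4 hours 30 minutes layover in Varnholm → 01:27 UTC (Nov 7).
Add 11 hours 30 minutes leg 3 → 12:57 UTC.
Add 6 hours 27 minutes layover in Meridia → 19:24 UTC.
Add 14 hours and 25 minutes leg 4 → 09:49 UTC (Nov 8).
Kathmandu is UTC+5:45, so local arrival = 09:49 + 5:45 = 15:34 on Nov 8.

15:34 on Nov 8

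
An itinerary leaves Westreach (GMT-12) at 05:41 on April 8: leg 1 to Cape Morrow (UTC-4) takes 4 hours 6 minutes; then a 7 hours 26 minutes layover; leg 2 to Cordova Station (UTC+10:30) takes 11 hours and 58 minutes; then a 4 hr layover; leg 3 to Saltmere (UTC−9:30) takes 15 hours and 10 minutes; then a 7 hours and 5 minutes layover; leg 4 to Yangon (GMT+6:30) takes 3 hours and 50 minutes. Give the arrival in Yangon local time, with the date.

05:46 on April 11

Convert departure to UTC: 05:41 + 12:00 = 17:41 UTC on Apr 8.
Add 4 hours and 6 minutes leg 1 → 21:47 UTC.
Add 7 hours and 26 minutes layover in Cape Morrow → 05:13 UTC (Apr 9).
Add 11 hours and 58 minutes leg 2 → 17:11 UTC.
Add 4 hours layover in Cordova Station → 21:11 UTC.
Add 15 hours 10 minutes leg 3 → 12:21 UTC (Apr 10).
Add 7 hours and 5 minutes layover in Saltmere → 19:26 UTC.
Add 3 hours 50 minutes leg 4 → 23:16 UTC.
Yangon is UTC+6:30, so local arrival = 23:16 + 6:30 = 05:46 on Apr 11.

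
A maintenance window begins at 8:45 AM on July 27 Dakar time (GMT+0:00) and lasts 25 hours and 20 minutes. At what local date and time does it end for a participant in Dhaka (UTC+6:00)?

Dakar is at UTC+0, so start is already 8:45 AM UTC on Jul 27.
Add 25 hours 20 minutes duration → 10:05 AM UTC (Jul 28).
Dhaka is UTC+6:00, so local end time = 10:05 AM + 6:00 = 4:05 PM on Jul 28.

4:05 PM on July 28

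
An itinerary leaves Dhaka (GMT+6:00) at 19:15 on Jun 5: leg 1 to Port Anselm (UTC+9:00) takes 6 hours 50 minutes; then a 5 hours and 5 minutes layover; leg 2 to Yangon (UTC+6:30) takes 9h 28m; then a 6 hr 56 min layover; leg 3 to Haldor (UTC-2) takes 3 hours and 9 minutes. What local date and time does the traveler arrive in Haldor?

Convert departure to UTC: 19:15 − 6:00 = 13:15 UTC on Jun 5.
Add 6 hours and 50 minutes leg 1 → 20:05 UTC.
Add 5 hours and 5 minutes layover in Port Anselm → 01:10 UTC (Jun 6).
Add 9 hours 28 minutes leg 2 → 10:38 UTC.
Add 6 hours and 56 minutes layover in Yangon → 17:34 UTC.
Add 3 hours and 9 minutes leg 3 → 20:43 UTC.
Haldor is UTC−2:00, so local arrival = 20:43 − 2:00 = 18:43 on Jun 6.

18:43 on June 6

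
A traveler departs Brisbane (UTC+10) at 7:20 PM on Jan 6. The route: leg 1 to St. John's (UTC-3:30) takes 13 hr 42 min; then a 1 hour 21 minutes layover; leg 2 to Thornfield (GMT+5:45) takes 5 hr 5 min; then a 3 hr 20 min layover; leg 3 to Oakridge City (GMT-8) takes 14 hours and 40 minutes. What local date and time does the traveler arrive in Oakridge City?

3:28 PM on January 7

Convert departure to UTC: 7:20 PM − 10:00 = 9:20 AM UTC on Jan 6.
Add 13 hours 42 minutes leg 1 → 11:02 PM UTC.
Add 1 hour 21 minutes layover in St. John's → 12:23 AM UTC (Jan 7).
Add 5 hours and 5 minutes leg 2 → 5:28 AM UTC.
Add 3 hours and 20 minutes layover in Thornfield → 8:48 AM UTC.
Add 14 hours and 40 minutes leg 3 → 11:28 PM UTC.
Oakridge City is UTC−8:00, so local arrival = 11:28 PM − 8:00 = 3:28 PM on Jan 7.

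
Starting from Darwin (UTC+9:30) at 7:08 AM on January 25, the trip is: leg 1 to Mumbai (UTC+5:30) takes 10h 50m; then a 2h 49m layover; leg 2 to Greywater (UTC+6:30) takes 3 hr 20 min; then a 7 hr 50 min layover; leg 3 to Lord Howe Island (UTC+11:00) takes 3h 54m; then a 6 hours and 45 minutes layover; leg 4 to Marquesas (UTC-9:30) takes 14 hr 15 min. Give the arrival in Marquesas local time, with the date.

Convert departure to UTC: 7:08 AM − 9:30 = 9:38 PM UTC on Jan 24.
Add 10 hours and 50 minutes leg 1 → 8:28 AM UTC (Jan 25).
Add 2 hours 49 minutes layover in Mumbai → 11:17 AM UTC.
Add 3 hours and 20 minutes leg 2 → 2:37 PM UTC.
Add 7 hours and 50 minutes layover in Greywater → 10:27 PM UTC.
Add 3 hours and 54 minutes leg 3 → 2:21 AM UTC (Jan 26).
Add 6 hours and 45 minutes layover in Lord Howe Island → 9:06 AM UTC.
Add 14 hours and 15 minutes leg 4 → 11:21 PM UTC.
Marquesas is UTC−9:30, so local arrival = 11:21 PM − 9:30 = 1:51 PM on Jan 26.

1:51 PM on Jan 26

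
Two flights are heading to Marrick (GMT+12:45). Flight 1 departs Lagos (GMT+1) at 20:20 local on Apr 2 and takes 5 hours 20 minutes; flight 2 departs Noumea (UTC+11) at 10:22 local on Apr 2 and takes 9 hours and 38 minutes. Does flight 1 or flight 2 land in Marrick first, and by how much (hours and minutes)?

the second, by 15 hours 40 minutes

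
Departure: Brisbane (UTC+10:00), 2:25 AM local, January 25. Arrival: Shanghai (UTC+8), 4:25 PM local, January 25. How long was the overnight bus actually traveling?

16 hours

Departure in UTC: 2:25 AM − 10:00 = 4:25 PM on Jan 24.
Arrival in UTC: 4:25 PM − 8:00 = 8:25 AM on Jan 25.
Elapsed = 8:25 AM − 4:25 PM (+1 day) = 16 hours.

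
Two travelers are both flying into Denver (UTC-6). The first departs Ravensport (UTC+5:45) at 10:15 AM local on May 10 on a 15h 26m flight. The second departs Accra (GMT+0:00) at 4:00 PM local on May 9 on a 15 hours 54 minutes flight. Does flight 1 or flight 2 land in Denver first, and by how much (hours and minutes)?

Flight 1 in UTC: 10:15 AM − 5:45 = 4:30 AM on May 10.
+15 hours 26 minutes → arrive 7:56 PM UTC on May 10.
Flight 2 departs at 4:00 PM UTC (May 9).
+15 hours and 54 minutes → arrive 7:54 AM UTC on May 10.
Flight 2 lands earlier by 12 hours 2 minutes.

the second, by 12 hours 2 minutes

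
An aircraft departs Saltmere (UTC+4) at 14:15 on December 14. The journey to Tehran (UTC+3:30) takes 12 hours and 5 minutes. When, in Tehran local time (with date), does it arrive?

Convert departure to UTC: 14:15 − 4:00 = 10:15 UTC on Dec 14.
Add 12 hours and 5 minutes travel time → 22:20 UTC.
Tehran is UTC+3:30, so local arrival = 22:20 + 3:30 = 01:50 on Dec 15.

01:50 on December 15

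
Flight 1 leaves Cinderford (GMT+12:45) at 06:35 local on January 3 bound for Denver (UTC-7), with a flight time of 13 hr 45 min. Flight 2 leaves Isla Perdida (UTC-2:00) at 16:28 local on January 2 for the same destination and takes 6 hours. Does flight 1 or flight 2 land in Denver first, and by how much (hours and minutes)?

the second, by 7 hours 7 minutes

Flight 1 in UTC: 06:35 − 12:45 = 17:50 on Jan 2.
+13 hours 45 minutes → arrive 07:35 UTC on Jan 3.
Flight 2 in UTC: 16:28 + 2:00 = 18:28 on Jan 2.
+6 hours → arrive 00:28 UTC on Jan 3.
Flight 2 lands earlier by 7 hours 7 minutes.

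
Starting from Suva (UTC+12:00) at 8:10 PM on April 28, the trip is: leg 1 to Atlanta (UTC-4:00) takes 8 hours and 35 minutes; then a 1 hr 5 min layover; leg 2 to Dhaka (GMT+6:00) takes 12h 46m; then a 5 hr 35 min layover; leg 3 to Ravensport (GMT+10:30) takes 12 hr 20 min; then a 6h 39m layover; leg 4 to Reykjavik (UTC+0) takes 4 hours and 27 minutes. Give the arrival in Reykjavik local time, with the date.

11:37 AM on Apr 30

Convert departure to UTC: 8:10 PM − 12:00 = 8:10 AM UTC on Apr 28.
Add 8 hours 35 minutes leg 1 → 4:45 PM UTC.
Add 1 hour 5 minutes layover in Atlanta → 5:50 PM UTC.
Add 12 hours 46 minutes leg 2 → 6:36 AM UTC (Apr 29).
Add 5 hours 35 minutes layover in Dhaka → 12:11 PM UTC.
Add 12 hours 20 minutes leg 3 → 12:31 AM UTC (Apr 30).
Add 6 hours and 39 minutes layover in Ravensport → 7:10 AM UTC.
Add 4 hours and 27 minutes leg 4 → 11:37 AM UTC.
Reykjavik is UTC+0, so local arrival is the same: 11:37 AM on Apr 30.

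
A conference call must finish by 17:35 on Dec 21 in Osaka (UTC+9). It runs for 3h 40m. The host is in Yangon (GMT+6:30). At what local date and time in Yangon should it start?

Target end time in UTC: 17:35 − 9:00 = 08:35 on Dec 21.
Subtract 3 hours 40 minutes → start 04:55 UTC on Dec 21.
Yangon is UTC+6:30: 04:55 + 6:30 = 11:25 on Dec 21.

11:25 on Dec 21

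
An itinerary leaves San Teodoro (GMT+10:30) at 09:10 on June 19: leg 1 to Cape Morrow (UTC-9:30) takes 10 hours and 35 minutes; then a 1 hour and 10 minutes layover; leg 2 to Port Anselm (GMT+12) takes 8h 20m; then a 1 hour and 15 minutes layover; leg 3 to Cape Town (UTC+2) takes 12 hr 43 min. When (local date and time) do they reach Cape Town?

10:43 on June 20

Convert departure to UTC: 09:10 − 10:30 = 22:40 UTC on Jun 18.
Add 10 hours and 35 minutes leg 1 → 09:15 UTC (Jun 19).
Add 1 hour 10 minutes layover in Cape Morrow → 10:25 UTC.
Add 8 hours and 20 minutes leg 2 → 18:45 UTC.
Add 1 hour 15 minutes layover in Port Anselm → 20:00 UTC.
Add 12 hours 43 minutes leg 3 → 08:43 UTC (Jun 20).
Cape Town is UTC+2:00, so local arrival = 08:43 + 2:00 = 10:43 on Jun 20.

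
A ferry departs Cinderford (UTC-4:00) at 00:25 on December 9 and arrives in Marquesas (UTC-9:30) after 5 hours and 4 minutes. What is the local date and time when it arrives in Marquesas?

23:59 on December 8

Convert departure to UTC: 00:25 + 4:00 = 04:25 UTC on Dec 9.
Add 5 hours 4 minutes travel time → 09:29 UTC.
Marquesas is UTC−9:30, so local arrival = 09:29 − 9:30 = 23:59 on Dec 8.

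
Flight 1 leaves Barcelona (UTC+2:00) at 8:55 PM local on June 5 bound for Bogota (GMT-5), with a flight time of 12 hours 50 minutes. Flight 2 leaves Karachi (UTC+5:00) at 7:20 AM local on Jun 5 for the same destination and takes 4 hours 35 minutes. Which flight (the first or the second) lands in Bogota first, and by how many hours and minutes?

the second, by 24 hours 50 minutes

Flight 1 in UTC: 8:55 PM − 2:00 = 6:55 PM on Jun 5.
+12 hours 50 minutes → arrive 7:45 AM UTC on Jun 6.
Flight 2 in UTC: 7:20 AM − 5:00 = 2:20 AM on Jun 5.
+4 hours 35 minutes → arrive 6:55 AM UTC on Jun 5.
Flight 2 lands earlier by 24 hours 50 minutes.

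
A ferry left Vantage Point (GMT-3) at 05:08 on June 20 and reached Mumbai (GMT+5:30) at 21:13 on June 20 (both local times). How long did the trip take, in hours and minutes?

7 hours 35 minutes

Departure in UTC: 05:08 + 3:00 = 08:08 on Jun 20.
Arrival in UTC: 21:13 − 5:30 = 15:43 on Jun 20.
Elapsed = 15:43 − 08:08 = 7 hours 35 minutes.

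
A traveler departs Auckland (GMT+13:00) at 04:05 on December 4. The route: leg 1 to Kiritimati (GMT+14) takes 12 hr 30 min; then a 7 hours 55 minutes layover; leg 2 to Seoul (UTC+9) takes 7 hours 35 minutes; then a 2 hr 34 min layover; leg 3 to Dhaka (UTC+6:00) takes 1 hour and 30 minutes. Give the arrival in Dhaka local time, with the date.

Convert departure to UTC: 04:05 − 13:00 = 15:05 UTC on Dec 3.
Add 12 hours and 30 minutes leg 1 → 03:35 UTC (Dec 4).
Add 7 hours 55 minutes layover in Kiritimati → 11:30 UTC.
Add 7 hours and 35 minutes leg 2 → 19:05 UTC.
Add 2 hours 34 minutes layover in Seoul → 21:39 UTC.
Add 1 hour 30 minutes leg 3 → 23:09 UTC.
Dhaka is UTC+6:00, so local arrival = 23:09 + 6:00 = 05:09 on Dec 5.

05:09 on December 5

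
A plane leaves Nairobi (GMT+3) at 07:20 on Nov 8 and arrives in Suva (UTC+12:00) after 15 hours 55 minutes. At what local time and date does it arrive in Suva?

Convert departure to UTC: 07:20 − 3:00 = 04:20 UTC on Nov 8.
Add 15 hours and 55 minutes travel time → 20:15 UTC.
Suva is UTC+12:00, so local arrival = 20:15 + 12:00 = 08:15 on Nov 9.

08:15 on November 9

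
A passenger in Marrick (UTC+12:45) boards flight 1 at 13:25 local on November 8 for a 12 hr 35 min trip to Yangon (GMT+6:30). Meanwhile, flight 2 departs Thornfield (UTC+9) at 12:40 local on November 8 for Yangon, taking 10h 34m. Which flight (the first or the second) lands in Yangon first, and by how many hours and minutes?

the first, by 59 minutes

Flight 1 in UTC: 13:25 − 12:45 = 00:40 on Nov 8.
+12 hours 35 minutes → arrive 13:15 UTC on Nov 8.
Flight 2 in UTC: 12:40 − 9:00 = 03:40 on Nov 8.
+10 hours and 34 minutes → arrive 14:14 UTC on Nov 8.
Flight 1 lands earlier by 59 minutes.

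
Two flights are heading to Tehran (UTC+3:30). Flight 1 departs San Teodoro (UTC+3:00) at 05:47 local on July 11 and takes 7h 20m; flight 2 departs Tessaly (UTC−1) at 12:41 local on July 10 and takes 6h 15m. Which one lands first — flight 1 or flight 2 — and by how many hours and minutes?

the second, by 14 hours 11 minutes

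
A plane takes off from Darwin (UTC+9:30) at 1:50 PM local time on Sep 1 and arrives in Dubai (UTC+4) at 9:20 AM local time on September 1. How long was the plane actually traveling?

1 hour

Dubai is 5:30 behind Darwin.
Clock-face elapsed time (ignoring zones) is −4 hours 30 minutes.
Actual elapsed = −4 hours 30 minutes + 5:30 = 1 hour.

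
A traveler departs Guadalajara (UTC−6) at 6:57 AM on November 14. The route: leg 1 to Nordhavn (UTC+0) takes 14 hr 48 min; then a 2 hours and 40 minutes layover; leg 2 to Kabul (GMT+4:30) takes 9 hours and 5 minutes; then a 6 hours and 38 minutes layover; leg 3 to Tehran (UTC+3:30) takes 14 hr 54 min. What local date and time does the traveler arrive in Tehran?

Convert departure to UTC: 6:57 AM + 6:00 = 12:57 PM UTC on Nov 14.
Add 14 hours 48 minutes leg 1 → 3:45 AM UTC (Nov 15).
Add 2 hours and 40 minutes layover in Nordhavn → 6:25 AM UTC.
Add 9 hours and 5 minutes leg 2 → 3:30 PM UTC.
Add 6 hours and 38 minutes layover in Kabul → 10:08 PM UTC.
Add 14 hours 54 minutes leg 3 → 1:02 PM UTC (Nov 16).
Tehran is UTC+3:30, so local arrival = 1:02 PM + 3:30 = 4:32 PM on Nov 16.

4:32 PM on November 16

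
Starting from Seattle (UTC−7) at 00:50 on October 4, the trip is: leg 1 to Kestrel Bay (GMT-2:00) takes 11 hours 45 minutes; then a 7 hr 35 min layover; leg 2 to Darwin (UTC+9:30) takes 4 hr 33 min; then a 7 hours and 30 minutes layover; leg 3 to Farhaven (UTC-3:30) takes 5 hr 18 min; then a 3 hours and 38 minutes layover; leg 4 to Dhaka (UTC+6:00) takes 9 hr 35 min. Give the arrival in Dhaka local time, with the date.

Convert departure to UTC: 00:50 + 7:00 = 07:50 UTC on Oct 4.
Add 11 hours 45 minutes leg 1 → 19:35 UTC.
Add 7 hours and 35 minutes layover in Kestrel Bay → 03:10 UTC (Oct 5).
Add 4 hours 33 minutes leg 2 → 07:43 UTC.
Add 7 hours and 30 minutes layover in Darwin → 15:13 UTC.
Add 5 hours and 18 minutes leg 3 → 20:31 UTC.
Add 3 hours 38 minutes layover in Farhaven → 00:09 UTC (Oct 6).
Add 9 hours 35 minutes leg 4 → 09:44 UTC.
Dhaka is UTC+6:00, so local arrival = 09:44 + 6:00 = 15:44 on Oct 6.

15:44 on October 6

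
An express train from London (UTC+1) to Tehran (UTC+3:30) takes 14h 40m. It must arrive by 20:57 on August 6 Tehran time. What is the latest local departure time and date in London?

03:47 on August 6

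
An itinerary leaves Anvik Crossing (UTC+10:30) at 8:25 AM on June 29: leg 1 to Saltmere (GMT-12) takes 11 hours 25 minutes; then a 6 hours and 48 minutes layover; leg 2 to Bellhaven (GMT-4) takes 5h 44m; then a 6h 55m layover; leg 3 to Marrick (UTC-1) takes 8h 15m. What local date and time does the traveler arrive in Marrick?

Convert departure to UTC: 8:25 AM − 10:30 = 9:55 PM UTC on Jun 28.
Add 11 hours 25 minutes leg 1 → 9:20 AM UTC (Jun 29).
Add 6 hours 48 minutes layover in Saltmere → 4:08 PM UTC.
Add 5 hours and 44 minutes leg 2 → 9:52 PM UTC.
Add 6 hours and 55 minutes layover in Bellhaven → 4:47 AM UTC (Jun 30).
Add 8 hours and 15 minutes leg 3 → 1:02 PM UTC.
Marrick is UTC−1:00, so local arrival = 1:02 PM − 1:00 = 12:02 PM on Jun 30.

12:02 PM on Jun 30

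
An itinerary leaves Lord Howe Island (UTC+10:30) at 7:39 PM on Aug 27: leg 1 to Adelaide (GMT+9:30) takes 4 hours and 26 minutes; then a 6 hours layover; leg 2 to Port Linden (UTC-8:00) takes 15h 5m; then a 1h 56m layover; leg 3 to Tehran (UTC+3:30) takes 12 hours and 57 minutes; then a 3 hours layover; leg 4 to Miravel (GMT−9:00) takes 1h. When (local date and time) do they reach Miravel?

8:33 PM on August 28

Convert departure to UTC: 7:39 PM − 10:30 = 9:09 AM UTC on Aug 27.
Add 4 hours 26 minutes leg 1 → 1:35 PM UTC.
Add 6 hours layover in Adelaide → 7:35 PM UTC.
Add 15 hours and 5 minutes leg 2 → 10:40 AM UTC (Aug 28).
Add 1 hour 56 minutes layover in Port Linden → 12:36 PM UTC.
Add 12 hours and 57 minutes leg 3 → 1:33 AM UTC (Aug 29).
Add 3 hours layover in Tehran → 4:33 AM UTC.
Add 1 hour leg 4 → 5:33 AM UTC.
Miravel is UTC−9:00, so local arrival = 5:33 AM − 9:00 = 8:33 PM on Aug 28.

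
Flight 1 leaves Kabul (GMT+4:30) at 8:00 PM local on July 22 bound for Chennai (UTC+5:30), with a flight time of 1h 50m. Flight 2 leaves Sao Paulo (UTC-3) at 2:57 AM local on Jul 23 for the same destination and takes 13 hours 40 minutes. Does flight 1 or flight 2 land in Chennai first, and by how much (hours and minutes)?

Flight 1 in UTC: 8:00 PM − 4:30 = 3:30 PM on Jul 22.
+1 hour and 50 minutes → arrive 5:20 PM UTC on Jul 22.
Flight 2 in UTC: 2:57 AM + 3:00 = 5:57 AM on Jul 23.
+13 hours and 40 minutes → arrive 7:37 PM UTC on Jul 23.
Flight 1 lands earlier by 26 hours 17 minutes.

the first, by 26 hours 17 minutes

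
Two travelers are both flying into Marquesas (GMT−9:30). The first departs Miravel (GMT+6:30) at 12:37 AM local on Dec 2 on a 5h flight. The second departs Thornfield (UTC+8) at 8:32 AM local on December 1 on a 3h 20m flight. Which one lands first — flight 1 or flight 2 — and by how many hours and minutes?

the second, by 19 hours 15 minutes

Flight 1 in UTC: 12:37 AM − 6:30 = 6:07 PM on Dec 1.
+5 hours → arrive 11:07 PM UTC on Dec 1.
Flight 2 in UTC: 8:32 AM − 8:00 = 12:32 AM on Dec 1.
+3 hours and 20 minutes → arrive 3:52 AM UTC on Dec 1.
Flight 2 lands earlier by 19 hours 15 minutes.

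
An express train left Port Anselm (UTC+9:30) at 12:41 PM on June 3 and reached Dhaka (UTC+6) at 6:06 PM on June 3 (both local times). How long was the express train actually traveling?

Dhaka is 3:30 behind Port Anselm.
Clock-face elapsed time (ignoring zones) is 5 hours 25 minutes.
Actual elapsed = 5 hours 25 minutes + 3:30 = 8 hours 55 minutes.

8 hours 55 minutes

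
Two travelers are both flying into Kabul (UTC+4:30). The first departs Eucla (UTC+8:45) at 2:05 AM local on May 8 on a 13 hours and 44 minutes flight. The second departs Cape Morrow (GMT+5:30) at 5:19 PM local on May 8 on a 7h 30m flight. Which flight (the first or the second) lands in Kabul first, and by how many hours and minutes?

the first, by 12 hours 15 minutes

Flight 1 in UTC: 2:05 AM − 8:45 = 5:20 PM on May 7.
+13 hours and 44 minutes → arrive 7:04 AM UTC on May 8.
Flight 2 in UTC: 5:19 PM − 5:30 = 11:49 AM on May 8.
+7 hours 30 minutes → arrive 7:19 PM UTC on May 8.
Flight 1 lands earlier by 12 hours 15 minutes.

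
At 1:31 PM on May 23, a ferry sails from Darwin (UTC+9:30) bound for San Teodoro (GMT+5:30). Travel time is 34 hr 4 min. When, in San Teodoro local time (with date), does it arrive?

San Teodoro is 4:00 behind Darwin.
After 34 hours and 4 minutes it is 11:35 PM (May 24) in Darwin.
Shift by the zone difference: 11:35 PM − 4:00 = 7:35 PM on May 24 in San Teodoro.

7:35 PM on May 24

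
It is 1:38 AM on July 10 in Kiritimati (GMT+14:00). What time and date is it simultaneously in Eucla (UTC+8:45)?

Eucla is 5:15 behind Kiritimati.
Shift by the zone difference: 1:38 AM − 5:15 = 8:23 PM on Jul 9 in Eucla.

8:23 PM on July 9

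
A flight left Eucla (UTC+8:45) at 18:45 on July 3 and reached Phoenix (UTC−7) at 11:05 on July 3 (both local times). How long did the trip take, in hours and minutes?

Phoenix is 15:45 behind Eucla.
Clock-face elapsed time (ignoring zones) is −7 hours 40 minutes.
Actual elapsed = −7 hours 40 minutes + 15:45 = 8 hours 5 minutes.

8 hours 5 minutes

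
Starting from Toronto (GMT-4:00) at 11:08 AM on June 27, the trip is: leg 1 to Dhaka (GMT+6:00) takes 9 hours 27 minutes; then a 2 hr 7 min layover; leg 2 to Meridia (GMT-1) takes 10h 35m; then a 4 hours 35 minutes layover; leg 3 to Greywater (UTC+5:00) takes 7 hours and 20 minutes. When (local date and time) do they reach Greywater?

6:12 AM on Jun 29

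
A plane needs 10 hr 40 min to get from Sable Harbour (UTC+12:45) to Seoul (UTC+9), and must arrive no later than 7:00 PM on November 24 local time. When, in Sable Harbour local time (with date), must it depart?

Target arrival in UTC: 7:00 PM − 9:00 = 10:00 AM on Nov 24.
Subtract 10 hours 40 minutes → departure 11:20 PM UTC on Nov 23.
Sable Harbour is UTC+12:45: 11:20 PM + 12:45 = 12:05 PM on Nov 24.

12:05 PM on November 24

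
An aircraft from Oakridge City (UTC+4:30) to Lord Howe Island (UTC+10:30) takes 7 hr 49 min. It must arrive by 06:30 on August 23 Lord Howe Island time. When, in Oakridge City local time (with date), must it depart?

16:41 on Aug 22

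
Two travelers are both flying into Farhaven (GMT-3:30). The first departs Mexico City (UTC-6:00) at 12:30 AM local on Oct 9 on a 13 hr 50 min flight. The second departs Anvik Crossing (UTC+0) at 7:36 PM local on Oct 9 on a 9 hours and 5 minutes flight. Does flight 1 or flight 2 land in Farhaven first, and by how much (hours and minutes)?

Flight 1 in UTC: 12:30 AM + 6:00 = 6:30 AM on Oct 9.
+13 hours and 50 minutes → arrive 8:20 PM UTC on Oct 9.
Flight 2 departs at 7:36 PM UTC (Oct 9).
+9 hours and 5 minutes → arrive 4:41 AM UTC on Oct 10.
Flight 1 lands earlier by 8 hours 21 minutes.

the first, by 8 hours 21 minutes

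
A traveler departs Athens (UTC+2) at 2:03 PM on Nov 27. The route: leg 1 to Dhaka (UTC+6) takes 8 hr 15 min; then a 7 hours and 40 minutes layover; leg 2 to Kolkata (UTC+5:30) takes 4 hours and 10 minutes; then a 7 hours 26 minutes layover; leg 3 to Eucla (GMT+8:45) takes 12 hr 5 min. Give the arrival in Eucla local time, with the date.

12:24 PM on November 29

Convert departure to UTC: 2:03 PM − 2:00 = 12:03 PM UTC on Nov 27.
Add 8 hours and 15 minutes leg 1 → 8:18 PM UTC.
Add 7 hours and 40 minutes layover in Dhaka → 3:58 AM UTC (Nov 28).
Add 4 hours 10 minutes leg 2 → 8:08 AM UTC.
Add 7 hours and 26 minutes layover in Kolkata → 3:34 PM UTC.
Add 12 hours and 5 minutes leg 3 → 3:39 AM UTC (Nov 29).
Eucla is UTC+8:45, so local arrival = 3:39 AM + 8:45 = 12:24 PM on Nov 29.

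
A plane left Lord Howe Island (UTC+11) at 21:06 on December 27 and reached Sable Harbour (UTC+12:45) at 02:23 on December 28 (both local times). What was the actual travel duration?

Departure in UTC: 21:06 − 11:00 = 10:06 on Dec 27.
Arrival in UTC: 02:23 − 12:45 = 13:38 on Dec 27.
Elapsed = 13:38 − 10:06 = 3 hours 32 minutes.

3 hours 32 minutes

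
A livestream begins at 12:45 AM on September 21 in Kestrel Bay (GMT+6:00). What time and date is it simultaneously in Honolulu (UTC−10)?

8:45 AM on Sep 20

In UTC: 12:45 AM − 6:00 = 6:45 PM on Sep 20.
Honolulu is UTC−10:00: 6:45 PM − 10:00 = 8:45 AM on Sep 20.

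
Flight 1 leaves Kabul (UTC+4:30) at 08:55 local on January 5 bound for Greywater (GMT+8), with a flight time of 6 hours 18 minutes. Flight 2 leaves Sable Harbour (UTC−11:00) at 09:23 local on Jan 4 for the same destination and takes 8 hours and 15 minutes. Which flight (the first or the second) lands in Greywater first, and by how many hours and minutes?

the second, by 6 hours 5 minutes

Flight 1 in UTC: 08:55 − 4:30 = 04:25 on Jan 5.
+6 hours and 18 minutes → arrive 10:43 UTC on Jan 5.
Flight 2 in UTC: 09:23 + 11:00 = 20:23 on Jan 4.
+8 hours and 15 minutes → arrive 04:38 UTC on Jan 5.
Flight 2 lands earlier by 6 hours 5 minutes.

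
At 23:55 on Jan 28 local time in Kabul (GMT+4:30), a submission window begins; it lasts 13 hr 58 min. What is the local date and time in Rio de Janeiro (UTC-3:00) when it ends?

Convert start to UTC: 23:55 − 4:30 = 19:25 UTC on Jan 28.
Add 13 hours 58 minutes duration → 09:23 UTC (Jan 29).
Rio de Janeiro is UTC−3:00, so local end time = 09:23 − 3:00 = 06:23 on Jan 29.

06:23 on January 29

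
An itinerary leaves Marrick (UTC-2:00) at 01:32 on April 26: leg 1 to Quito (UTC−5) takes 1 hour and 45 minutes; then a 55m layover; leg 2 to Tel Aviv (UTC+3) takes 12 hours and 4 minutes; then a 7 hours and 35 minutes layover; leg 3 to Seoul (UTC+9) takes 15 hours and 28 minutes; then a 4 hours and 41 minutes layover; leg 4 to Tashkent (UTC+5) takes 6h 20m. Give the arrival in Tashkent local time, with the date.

Convert departure to UTC: 01:32 + 2:00 = 03:32 UTC on Apr 26.
Add 1 hour 45 minutes leg 1 → 05:17 UTC.
Add 55 minutes layover in Quito → 06:12 UTC.
Add 12 hours 4 minutes leg 2 → 18:16 UTC.
Add 7 hours and 35 minutes layover in Tel Aviv → 01:51 UTC (Apr 27).
Add 15 hours 28 minutes leg 3 → 17:19 UTC.
Add 4 hours and 41 minutes layover in Seoul → 22:00 UTC.
Add 6 hours 20 minutes leg 4 → 04:20 UTC (Apr 28).
Tashkent is UTC+5:00, so local arrival = 04:20 + 5:00 = 09:20 on Apr 28.

09:20 on April 28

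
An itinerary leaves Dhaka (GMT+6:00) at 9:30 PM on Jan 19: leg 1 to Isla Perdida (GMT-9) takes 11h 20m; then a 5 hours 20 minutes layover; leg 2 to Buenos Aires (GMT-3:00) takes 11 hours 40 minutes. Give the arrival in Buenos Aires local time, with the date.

Convert departure to UTC: 9:30 PM − 6:00 = 3:30 PM UTC on Jan 19.
Add 11 hours and 20 minutes leg 1 → 2:50 AM UTC (Jan 20).
Add 5 hours and 20 minutes layover in Isla Perdida → 8:10 AM UTC.
Add 11 hours and 40 minutes leg 2 → 7:50 PM UTC.
Buenos Aires is UTC−3:00, so local arrival = 7:50 PM − 3:00 = 4:50 PM on Jan 20.

4:50 PM on January 20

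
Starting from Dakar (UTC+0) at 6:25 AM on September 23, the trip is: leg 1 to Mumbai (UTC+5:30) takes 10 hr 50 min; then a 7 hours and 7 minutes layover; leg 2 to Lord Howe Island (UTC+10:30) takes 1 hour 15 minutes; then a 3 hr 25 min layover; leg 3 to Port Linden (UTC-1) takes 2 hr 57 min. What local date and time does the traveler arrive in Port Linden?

6:59 AM on September 24

Dakar is at UTC+0, so departure is already 6:25 AM UTC on Sep 23.
Add 10 hours and 50 minutes leg 1 → 5:15 PM UTC.
Add 7 hours 7 minutes layover in Mumbai → 12:22 AM UTC (Sep 24).
Add 1 hour and 15 minutes leg 2 → 1:37 AM UTC.
Add 3 hours and 25 minutes layover in Lord Howe Island → 5:02 AM UTC.
Add 2 hours 57 minutes leg 3 → 7:59 AM UTC.
Port Linden is UTC−1:00, so local arrival = 7:59 AM − 1:00 = 6:59 AM on Sep 24.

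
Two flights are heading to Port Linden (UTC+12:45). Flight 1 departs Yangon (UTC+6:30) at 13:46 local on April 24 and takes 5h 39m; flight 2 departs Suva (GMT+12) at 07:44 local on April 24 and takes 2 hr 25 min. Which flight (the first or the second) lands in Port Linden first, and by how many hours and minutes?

the second, by 14 hours 46 minutes

Flight 1 in UTC: 13:46 − 6:30 = 07:16 on Apr 24.
+5 hours 39 minutes → arrive 12:55 UTC on Apr 24.
Flight 2 in UTC: 07:44 − 12:00 = 19:44 on Apr 23.
+2 hours 25 minutes → arrive 22:09 UTC on Apr 23.
Flight 2 lands earlier by 14 hours 46 minutes.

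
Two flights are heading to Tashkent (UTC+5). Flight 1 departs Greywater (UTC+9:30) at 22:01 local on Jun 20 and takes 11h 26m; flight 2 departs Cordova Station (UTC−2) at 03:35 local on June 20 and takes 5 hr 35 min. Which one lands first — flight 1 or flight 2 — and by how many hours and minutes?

Flight 1 in UTC: 22:01 − 9:30 = 12:31 on Jun 20.
+11 hours and 26 minutes → arrive 23:57 UTC on Jun 20.
Flight 2 in UTC: 03:35 + 2:00 = 05:35 on Jun 20.
+5 hours 35 minutes → arrive 11:10 UTC on Jun 20.
Flight 2 lands earlier by 12 hours 47 minutes.

the second, by 12 hours 47 minutes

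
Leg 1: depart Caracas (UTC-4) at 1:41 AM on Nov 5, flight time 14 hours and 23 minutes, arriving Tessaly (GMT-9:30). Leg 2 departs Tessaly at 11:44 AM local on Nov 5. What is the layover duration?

Convert departure to UTC: 1:41 AM + 4:00 = 5:41 AM UTC on Nov 5.
Add 14 hours and 23 minutes flight time → 8:04 PM UTC.
Tessaly is UTC−9:30, so local arrival = 8:04 PM − 9:30 = 10:34 AM on Nov 5.
Layover = 11:44 AM − 10:34 AM = 1 hour 10 minutes.

1 hour 10 minutes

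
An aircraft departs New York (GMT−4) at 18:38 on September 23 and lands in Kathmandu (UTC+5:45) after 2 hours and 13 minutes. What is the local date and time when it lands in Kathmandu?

Convert departure to UTC: 18:38 + 4:00 = 22:38 UTC on Sep 23.
Add 2 hours and 13 minutes travel time → 00:51 UTC (Sep 24).
Kathmandu is UTC+5:45, so local arrival = 00:51 + 5:45 = 06:36 on Sep 24.

06:36 on Sep 24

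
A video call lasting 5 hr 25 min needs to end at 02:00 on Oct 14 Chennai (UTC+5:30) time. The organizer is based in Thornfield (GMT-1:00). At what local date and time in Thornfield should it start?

Target end time in UTC: 02:00 − 5:30 = 20:30 on Oct 13.
Subtract 5 hours and 25 minutes → start 15:05 UTC on Oct 13.
Thornfield is UTC−1:00: 15:05 − 1:00 = 14:05 on Oct 13.

14:05 on October 13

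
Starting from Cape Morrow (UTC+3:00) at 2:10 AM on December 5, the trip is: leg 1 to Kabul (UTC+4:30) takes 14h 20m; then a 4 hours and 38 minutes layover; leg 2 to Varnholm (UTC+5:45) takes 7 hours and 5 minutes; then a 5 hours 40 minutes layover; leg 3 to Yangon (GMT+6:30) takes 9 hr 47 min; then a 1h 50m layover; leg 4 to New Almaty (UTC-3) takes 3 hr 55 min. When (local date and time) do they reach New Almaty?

Convert departure to UTC: 2:10 AM − 3:00 = 11:10 PM UTC on Dec 4.
Add 14 hours 20 minutes leg 1 → 1:30 PM UTC (Dec 5).
Add 4 hours 38 minutes layover in Kabul → 6:08 PM UTC.
Add 7 hours and 5 minutes leg 2 → 1:13 AM UTC (Dec 6).
Add 5 hours and 40 minutes layover in Varnholm → 6:53 AM UTC.
Add 9 hours 47 minutes leg 3 → 4:40 PM UTC.
Add 1 hour 50 minutes layover in Yangon → 6:30 PM UTC.
Add 3 hours and 55 minutes leg 4 → 10:25 PM UTC.
New Almaty is UTC−3:00, so local arrival = 10:25 PM − 3:00 = 7:25 PM on Dec 6.

7:25 PM on December 6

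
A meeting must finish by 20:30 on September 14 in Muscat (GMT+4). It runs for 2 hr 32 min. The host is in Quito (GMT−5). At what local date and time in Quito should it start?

08:58 on September 14

Target end time in UTC: 20:30 − 4:00 = 16:30 on Sep 14.
Subtract 2 hours and 32 minutes → start 13:58 UTC on Sep 14.
Quito is UTC−5:00: 13:58 − 5:00 = 08:58 on Sep 14.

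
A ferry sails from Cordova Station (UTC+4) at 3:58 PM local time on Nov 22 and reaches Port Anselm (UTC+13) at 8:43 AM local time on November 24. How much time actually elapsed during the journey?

31 hours 45 minutes

Port Anselm is 9:00 ahead of Cordova Station.
Clock-face elapsed time (ignoring zones) is 40 hours 45 minutes.
Actual elapsed = 40 hours 45 minutes − 9:00 = 31 hours 45 minutes.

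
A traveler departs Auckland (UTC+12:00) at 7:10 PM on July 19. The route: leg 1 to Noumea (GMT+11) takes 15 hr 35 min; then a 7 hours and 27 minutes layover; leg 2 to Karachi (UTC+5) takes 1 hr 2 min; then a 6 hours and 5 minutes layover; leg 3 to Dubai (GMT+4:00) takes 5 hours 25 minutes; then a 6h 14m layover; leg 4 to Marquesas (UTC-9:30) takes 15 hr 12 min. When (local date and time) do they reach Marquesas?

Convert departure to UTC: 7:10 PM − 12:00 = 7:10 AM UTC on Jul 19.
Add 15 hours and 35 minutes leg 1 → 10:45 PM UTC.
Add 7 hours 27 minutes layover in Noumea → 6:12 AM UTC (Jul 20).
Add 1 hour and 2 minutes leg 2 → 7:14 AM UTC.
Add 6 hours and 5 minutes layover in Karachi → 1:19 PM UTC.
Add 5 hours and 25 minutes leg 3 → 6:44 PM UTC.
Add 6 hours 14 minutes layover in Dubai → 12:58 AM UTC (Jul 21).
Add 15 hours 12 minutes leg 4 → 4:10 PM UTC.
Marquesas is UTC−9:30, so local arrival = 4:10 PM − 9:30 = 6:40 AM on Jul 21.

6:40 AM on July 21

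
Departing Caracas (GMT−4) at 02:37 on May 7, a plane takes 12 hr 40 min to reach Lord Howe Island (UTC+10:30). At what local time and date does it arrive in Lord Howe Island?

05:47 on May 8

Convert departure to UTC: 02:37 + 4:00 = 06:37 UTC on May 7.
Add 12 hours and 40 minutes travel time → 19:17 UTC.
Lord Howe Island is UTC+10:30, so local arrival = 19:17 + 10:30 = 05:47 on May 8.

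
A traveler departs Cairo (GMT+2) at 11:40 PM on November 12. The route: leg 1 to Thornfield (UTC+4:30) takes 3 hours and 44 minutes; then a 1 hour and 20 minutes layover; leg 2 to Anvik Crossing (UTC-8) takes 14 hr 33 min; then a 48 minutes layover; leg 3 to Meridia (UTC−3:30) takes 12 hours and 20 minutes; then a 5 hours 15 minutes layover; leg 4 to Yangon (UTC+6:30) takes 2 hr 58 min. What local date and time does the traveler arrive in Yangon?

Convert departure to UTC: 11:40 PM − 2:00 = 9:40 PM UTC on Nov 12.
Add 3 hours and 44 minutes leg 1 → 1:24 AM UTC (Nov 13).
Add 1 hour and 20 minutes layover in Thornfield → 2:44 AM UTC.
Add 14 hours and 33 minutes leg 2 → 5:17 PM UTC.
Add 48 minutes layover in Anvik Crossing → 6:05 PM UTC.
Add 12 hours and 20 minutes leg 3 → 6:25 AM UTC (Nov 14).
Add 5 hours 15 minutes layover in Meridia → 11:40 AM UTC.
Add 2 hours and 58 minutes leg 4 → 2:38 PM UTC.
Yangon is UTC+6:30, so local arrival = 2:38 PM + 6:30 = 9:08 PM on Nov 14.

9:08 PM on November 14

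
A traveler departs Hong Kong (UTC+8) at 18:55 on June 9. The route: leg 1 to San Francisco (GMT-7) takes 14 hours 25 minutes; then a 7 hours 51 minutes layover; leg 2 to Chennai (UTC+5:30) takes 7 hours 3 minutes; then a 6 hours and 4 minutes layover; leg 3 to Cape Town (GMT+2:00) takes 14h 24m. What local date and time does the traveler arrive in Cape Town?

Convert departure to UTC: 18:55 − 8:00 = 10:55 UTC on Jun 9.
Add 14 hours and 25 minutes leg 1 → 01:20 UTC (Jun 10).
Add 7 hours 51 minutes layover in San Francisco → 09:11 UTC.
Add 7 hours 3 minutes leg 2 → 16:14 UTC.
Add 6 hours and 4 minutes layover in Chennai → 22:18 UTC.
Add 14 hours 24 minutes leg 3 → 12:42 UTC (Jun 11).
Cape Town is UTC+2:00, so local arrival = 12:42 + 2:00 = 14:42 on Jun 11.

14:42 on June 11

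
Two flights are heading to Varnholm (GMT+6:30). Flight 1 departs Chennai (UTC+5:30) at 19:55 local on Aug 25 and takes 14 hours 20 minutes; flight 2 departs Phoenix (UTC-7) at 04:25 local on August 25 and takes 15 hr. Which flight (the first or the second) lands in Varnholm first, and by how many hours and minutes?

the second, by 2 hours 20 minutes

Flight 1 in UTC: 19:55 − 5:30 = 14:25 on Aug 25.
+14 hours and 20 minutes → arrive 04:45 UTC on Aug 26.
Flight 2 in UTC: 04:25 + 7:00 = 11:25 on Aug 25.
+15 hours → arrive 02:25 UTC on Aug 26.
Flight 2 lands earlier by 2 hours 20 minutes.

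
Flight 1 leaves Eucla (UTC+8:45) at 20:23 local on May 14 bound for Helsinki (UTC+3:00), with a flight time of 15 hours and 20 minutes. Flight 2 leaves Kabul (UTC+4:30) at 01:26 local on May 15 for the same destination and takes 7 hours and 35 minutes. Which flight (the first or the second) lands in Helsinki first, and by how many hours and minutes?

the first, by 1 hour 33 minutes

Flight 1 in UTC: 20:23 − 8:45 = 11:38 on May 14.
+15 hours and 20 minutes → arrive 02:58 UTC on May 15.
Flight 2 in UTC: 01:26 − 4:30 = 20:56 on May 14.
+7 hours and 35 minutes → arrive 04:31 UTC on May 15.
Flight 1 lands earlier by 1 hour 33 minutes.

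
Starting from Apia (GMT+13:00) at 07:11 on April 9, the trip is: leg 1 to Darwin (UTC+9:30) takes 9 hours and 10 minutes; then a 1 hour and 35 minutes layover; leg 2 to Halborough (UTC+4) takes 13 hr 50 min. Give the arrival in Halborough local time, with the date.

Convert departure to UTC: 07:11 − 13:00 = 18:11 UTC on Apr 8.
Add 9 hours and 10 minutes leg 1 → 03:21 UTC (Apr 9).
Add 1 hour and 35 minutes layover in Darwin → 04:56 UTC.
Add 13 hours and 50 minutes leg 2 → 18:46 UTC.
Halborough is UTC+4:00, so local arrival = 18:46 + 4:00 = 22:46 on Apr 9.

22:46 on April 9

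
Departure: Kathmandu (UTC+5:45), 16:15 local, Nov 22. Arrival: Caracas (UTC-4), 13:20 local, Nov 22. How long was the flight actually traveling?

6 hours 50 minutes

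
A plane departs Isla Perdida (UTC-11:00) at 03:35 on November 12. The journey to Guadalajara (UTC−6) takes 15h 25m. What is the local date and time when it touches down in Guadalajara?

00:00 on November 13

Convert departure to UTC: 03:35 + 11:00 = 14:35 UTC on Nov 12.
Add 15 hours 25 minutes travel time → 06:00 UTC (Nov 13).
Guadalajara is UTC−6:00, so local arrival = 06:00 − 6:00 = 00:00 on Nov 13.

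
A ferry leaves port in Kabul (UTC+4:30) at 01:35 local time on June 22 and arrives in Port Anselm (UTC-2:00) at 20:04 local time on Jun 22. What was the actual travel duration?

24 hours 59 minutes

Departure in UTC: 01:35 − 4:30 = 21:05 on Jun 21.
Arrival in UTC: 20:04 + 2:00 = 22:04 on Jun 22.
Elapsed = 22:04 − 21:05 (+1 day) = 24 hours 59 minutes.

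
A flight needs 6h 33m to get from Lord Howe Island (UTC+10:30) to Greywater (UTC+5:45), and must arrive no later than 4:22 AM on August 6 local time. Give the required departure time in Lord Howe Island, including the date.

2:34 AM on Aug 6

Target arrival in UTC: 4:22 AM − 5:45 = 10:37 PM on Aug 5.
Subtract 6 hours 33 minutes → departure 4:04 PM UTC on Aug 5.
Lord Howe Island is UTC+10:30: 4:04 PM + 10:30 = 2:34 AM on Aug 6.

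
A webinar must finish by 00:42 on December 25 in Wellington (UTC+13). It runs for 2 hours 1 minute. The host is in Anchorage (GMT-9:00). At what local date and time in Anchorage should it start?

00:41 on December 24

Target end time in UTC: 00:42 − 13:00 = 11:42 on Dec 24.
Subtract 2 hours and 1 minute → start 09:41 UTC on Dec 24.
Anchorage is UTC−9:00: 09:41 − 9:00 = 00:41 on Dec 24.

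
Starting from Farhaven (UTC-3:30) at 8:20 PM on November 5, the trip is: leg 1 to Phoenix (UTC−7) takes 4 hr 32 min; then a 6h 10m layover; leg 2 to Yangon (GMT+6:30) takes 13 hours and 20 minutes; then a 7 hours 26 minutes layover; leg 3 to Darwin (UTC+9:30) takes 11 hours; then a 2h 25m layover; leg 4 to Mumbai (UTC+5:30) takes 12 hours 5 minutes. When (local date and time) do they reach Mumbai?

2:18 PM on November 8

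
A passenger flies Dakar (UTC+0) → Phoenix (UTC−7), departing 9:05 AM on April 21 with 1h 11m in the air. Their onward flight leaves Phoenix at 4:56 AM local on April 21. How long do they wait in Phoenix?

Dakar is at UTC+0, so departure is already 9:05 AM UTC on Apr 21.
Add 1 hour and 11 minutes flight time → 10:16 AM UTC.
Phoenix is UTC−7:00, so local arrival = 10:16 AM − 7:00 = 3:16 AM on Apr 21.
Layover = 4:56 AM − 3:16 AM = 1 hour 40 minutes.

1 hour 40 minutes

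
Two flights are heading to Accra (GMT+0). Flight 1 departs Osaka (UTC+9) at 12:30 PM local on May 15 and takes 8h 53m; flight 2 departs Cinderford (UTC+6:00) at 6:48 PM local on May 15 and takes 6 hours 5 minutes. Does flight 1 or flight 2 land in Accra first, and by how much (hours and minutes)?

Flight 1 in UTC: 12:30 PM − 9:00 = 3:30 AM on May 15.
+8 hours 53 minutes → arrive 12:23 PM UTC on May 15.
Flight 2 in UTC: 6:48 PM − 6:00 = 12:48 PM on May 15.
+6 hours 5 minutes → arrive 6:53 PM UTC on May 15.
Flight 1 lands earlier by 6 hours 30 minutes.

the first, by 6 hours 30 minutes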